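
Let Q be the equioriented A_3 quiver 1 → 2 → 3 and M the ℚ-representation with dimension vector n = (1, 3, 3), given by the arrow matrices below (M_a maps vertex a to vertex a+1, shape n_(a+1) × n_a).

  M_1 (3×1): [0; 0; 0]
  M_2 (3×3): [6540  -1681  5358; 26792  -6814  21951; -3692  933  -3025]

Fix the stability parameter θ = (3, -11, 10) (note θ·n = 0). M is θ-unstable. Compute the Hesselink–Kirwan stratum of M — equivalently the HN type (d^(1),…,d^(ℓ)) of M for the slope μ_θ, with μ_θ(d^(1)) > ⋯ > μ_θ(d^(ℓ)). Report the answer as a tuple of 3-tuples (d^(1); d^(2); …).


Barcode: M ≅ I[1,1], I[2,3]^3. HN layers by μ_θ (3 steps, strictly decreasing):
  μ^(1)=10; μ^(2)=3; μ^(3)=-11

((0, 0, 3); (1, 0, 0); (0, 3, 0))


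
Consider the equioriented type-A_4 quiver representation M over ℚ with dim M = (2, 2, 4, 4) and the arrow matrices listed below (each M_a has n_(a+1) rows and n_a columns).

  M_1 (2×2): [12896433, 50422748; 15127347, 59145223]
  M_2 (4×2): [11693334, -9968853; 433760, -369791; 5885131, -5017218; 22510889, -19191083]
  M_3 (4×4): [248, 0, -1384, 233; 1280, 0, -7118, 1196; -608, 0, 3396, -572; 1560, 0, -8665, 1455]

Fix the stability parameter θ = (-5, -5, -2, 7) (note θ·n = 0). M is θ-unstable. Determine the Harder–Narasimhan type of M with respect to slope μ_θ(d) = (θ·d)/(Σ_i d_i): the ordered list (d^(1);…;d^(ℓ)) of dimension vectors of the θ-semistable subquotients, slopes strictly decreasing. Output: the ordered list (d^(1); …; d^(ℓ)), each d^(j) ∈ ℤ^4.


Barcode: M ≅ I[1,4]^2, I[3,3]^2, I[4,4]^2. HN layers by μ_θ (3 steps, strictly decreasing):
  μ^(1)=7; μ^(2)=-2; μ^(3)=-5

((0, 0, 0, 4); (0, 0, 4, 0); (2, 2, 0, 0))


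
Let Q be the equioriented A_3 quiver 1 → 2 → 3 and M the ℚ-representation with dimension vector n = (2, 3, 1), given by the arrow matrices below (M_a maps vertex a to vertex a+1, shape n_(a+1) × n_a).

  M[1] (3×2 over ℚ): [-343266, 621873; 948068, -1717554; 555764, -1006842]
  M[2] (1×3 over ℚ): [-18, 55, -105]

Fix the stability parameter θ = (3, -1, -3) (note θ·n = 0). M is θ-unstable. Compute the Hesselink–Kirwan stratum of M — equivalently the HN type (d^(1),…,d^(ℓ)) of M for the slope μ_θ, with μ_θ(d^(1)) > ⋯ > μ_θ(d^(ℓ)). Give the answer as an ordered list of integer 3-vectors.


Interval decomposition of M: I[1,1], I[1,3], I[2,2]^2.
HN type (ℓ=3): μ^(1)=3; μ^(2)=-1/3; μ^(3)=-1

((1, 0, 0); (1, 1, 1); (0, 2, 0))


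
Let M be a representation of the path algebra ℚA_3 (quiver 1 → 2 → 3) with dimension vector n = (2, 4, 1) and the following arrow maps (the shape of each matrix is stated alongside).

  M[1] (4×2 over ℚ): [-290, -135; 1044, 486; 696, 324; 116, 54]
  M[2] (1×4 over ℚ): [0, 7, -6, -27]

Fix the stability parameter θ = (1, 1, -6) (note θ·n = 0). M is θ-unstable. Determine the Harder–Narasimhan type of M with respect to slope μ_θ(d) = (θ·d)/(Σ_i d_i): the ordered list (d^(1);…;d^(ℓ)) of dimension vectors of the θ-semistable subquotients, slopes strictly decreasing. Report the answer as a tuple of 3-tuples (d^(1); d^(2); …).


Barcode: M ≅ I[1,1], I[1,2], I[2,2]^2, I[2,3]. HN layers by μ_θ (2 steps, strictly decreasing):
  μ^(1)=1; μ^(2)=-5/2

((2, 3, 0); (0, 1, 1))


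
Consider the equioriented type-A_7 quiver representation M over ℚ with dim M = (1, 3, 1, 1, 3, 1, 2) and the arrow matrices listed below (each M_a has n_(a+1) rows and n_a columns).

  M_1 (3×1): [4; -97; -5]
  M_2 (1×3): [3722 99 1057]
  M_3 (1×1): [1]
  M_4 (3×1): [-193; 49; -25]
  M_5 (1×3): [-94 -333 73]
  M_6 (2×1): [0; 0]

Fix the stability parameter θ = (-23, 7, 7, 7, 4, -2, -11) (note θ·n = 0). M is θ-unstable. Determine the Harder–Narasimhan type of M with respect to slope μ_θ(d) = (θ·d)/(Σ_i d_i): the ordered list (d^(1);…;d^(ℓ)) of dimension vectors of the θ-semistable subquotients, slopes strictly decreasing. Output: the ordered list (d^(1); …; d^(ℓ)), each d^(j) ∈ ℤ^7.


Via rank(M_{q-1}∘⋯∘M_p): M ≅ I[1,2], I[2,2], I[2,5], I[5,5], I[5,6], I[7,7]^2.
μ_θ-semistable layers: μ^(1)=7; μ^(2)=25/4; μ^(3)=4; μ^(4)=1; μ^(5)=-11; μ^(6)=-23

((0, 2, 0, 0, 0, 0, 0); (0, 1, 1, 1, 1, 0, 0); (0, 0, 0, 0, 1, 0, 0); (0, 0, 0, 0, 1, 1, 0); (0, 0, 0, 0, 0, 0, 2); (1, 0, 0, 0, 0, 0, 0))


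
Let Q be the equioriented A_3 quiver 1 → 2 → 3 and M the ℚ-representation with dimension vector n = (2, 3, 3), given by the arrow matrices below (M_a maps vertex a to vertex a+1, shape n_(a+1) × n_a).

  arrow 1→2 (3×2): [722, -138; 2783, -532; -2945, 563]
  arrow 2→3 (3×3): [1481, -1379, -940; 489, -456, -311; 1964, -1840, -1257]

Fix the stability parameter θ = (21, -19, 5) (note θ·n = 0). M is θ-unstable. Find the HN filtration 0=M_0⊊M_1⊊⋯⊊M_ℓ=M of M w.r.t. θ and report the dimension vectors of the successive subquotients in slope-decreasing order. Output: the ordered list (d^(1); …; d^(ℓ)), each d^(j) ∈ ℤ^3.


Via rank(M_{q-1}∘⋯∘M_p): M ≅ I[1,3]^2, I[2,3].
μ_θ-semistable layers: μ^(1)=5; μ^(2)=1; μ^(3)=-19

((0, 0, 3); (2, 2, 0); (0, 1, 0))


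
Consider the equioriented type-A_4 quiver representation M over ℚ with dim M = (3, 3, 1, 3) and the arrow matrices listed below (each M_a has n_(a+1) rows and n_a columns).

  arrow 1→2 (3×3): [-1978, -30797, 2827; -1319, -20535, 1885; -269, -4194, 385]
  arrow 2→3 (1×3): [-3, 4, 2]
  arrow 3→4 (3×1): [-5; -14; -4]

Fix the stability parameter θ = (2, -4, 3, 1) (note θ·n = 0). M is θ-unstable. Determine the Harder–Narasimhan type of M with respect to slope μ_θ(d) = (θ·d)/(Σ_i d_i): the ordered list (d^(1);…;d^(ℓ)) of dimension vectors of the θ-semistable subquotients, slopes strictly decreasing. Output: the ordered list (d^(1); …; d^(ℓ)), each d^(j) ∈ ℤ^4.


Interval decomposition of M: I[1,2]^2, I[1,4], I[4,4]^2.
HN type (ℓ=3): μ^(1)=2; μ^(2)=1; μ^(3)=-1

((0, 0, 1, 1); (0, 0, 0, 2); (3, 3, 0, 0))


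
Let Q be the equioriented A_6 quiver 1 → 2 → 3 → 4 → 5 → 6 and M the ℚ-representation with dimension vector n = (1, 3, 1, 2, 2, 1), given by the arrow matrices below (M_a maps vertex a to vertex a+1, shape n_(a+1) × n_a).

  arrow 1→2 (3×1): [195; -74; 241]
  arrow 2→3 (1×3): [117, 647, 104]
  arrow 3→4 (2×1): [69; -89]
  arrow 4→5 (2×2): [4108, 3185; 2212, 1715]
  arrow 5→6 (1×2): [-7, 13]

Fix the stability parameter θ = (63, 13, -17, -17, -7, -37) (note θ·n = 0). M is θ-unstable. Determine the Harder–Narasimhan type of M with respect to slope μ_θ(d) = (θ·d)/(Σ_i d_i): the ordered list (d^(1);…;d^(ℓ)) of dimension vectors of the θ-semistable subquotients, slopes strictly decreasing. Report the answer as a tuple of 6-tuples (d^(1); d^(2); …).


Via rank(M_{q-1}∘⋯∘M_p): M ≅ I[1,5], I[2,2]^2, I[4,4], I[5,6].
μ_θ-semistable layers: μ^(1)=13; μ^(2)=7; μ^(3)=-17; μ^(4)=-22

((0, 2, 0, 0, 0, 0); (1, 1, 1, 1, 1, 0); (0, 0, 0, 1, 0, 0); (0, 0, 0, 0, 1, 1))


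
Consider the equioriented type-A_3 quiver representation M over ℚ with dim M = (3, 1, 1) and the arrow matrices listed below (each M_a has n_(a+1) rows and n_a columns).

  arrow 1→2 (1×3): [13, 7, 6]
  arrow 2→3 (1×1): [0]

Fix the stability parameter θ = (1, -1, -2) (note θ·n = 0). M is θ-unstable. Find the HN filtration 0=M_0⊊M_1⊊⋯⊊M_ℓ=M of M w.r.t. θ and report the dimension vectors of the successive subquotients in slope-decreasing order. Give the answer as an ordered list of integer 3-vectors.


Interval decomposition of M: I[1,1]^2, I[1,2], I[3,3].
HN type (ℓ=3): μ^(1)=1; μ^(2)=0; μ^(3)=-2

((2, 0, 0); (1, 1, 0); (0, 0, 1))


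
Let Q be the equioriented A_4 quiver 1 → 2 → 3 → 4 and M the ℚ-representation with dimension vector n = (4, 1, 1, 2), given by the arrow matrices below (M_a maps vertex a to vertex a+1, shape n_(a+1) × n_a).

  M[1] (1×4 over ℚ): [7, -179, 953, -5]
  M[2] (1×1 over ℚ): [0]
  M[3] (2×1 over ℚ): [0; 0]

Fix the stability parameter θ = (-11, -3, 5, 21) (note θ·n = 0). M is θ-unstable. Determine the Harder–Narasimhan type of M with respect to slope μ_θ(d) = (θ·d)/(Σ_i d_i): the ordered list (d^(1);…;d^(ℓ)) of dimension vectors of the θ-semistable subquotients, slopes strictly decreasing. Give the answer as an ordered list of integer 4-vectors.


Via rank(M_{q-1}∘⋯∘M_p): M ≅ I[1,1]^3, I[1,2], I[3,3], I[4,4]^2.
μ_θ-semistable layers: μ^(1)=21; μ^(2)=5; μ^(3)=-3; μ^(4)=-11

((0, 0, 0, 2); (0, 0, 1, 0); (0, 1, 0, 0); (4, 0, 0, 0))


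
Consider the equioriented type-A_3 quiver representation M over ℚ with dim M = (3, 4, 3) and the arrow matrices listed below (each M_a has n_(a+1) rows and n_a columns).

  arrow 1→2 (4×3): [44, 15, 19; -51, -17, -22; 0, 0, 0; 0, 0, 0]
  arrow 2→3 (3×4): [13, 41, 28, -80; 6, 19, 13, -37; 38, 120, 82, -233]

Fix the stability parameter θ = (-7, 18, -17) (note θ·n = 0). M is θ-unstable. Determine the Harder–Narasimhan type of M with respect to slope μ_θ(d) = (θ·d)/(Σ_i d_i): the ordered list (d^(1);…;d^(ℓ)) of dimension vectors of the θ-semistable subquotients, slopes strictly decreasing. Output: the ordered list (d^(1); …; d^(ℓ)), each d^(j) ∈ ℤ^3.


Interval decomposition of M: I[1,1], I[1,3]^2, I[2,2], I[2,3].
HN type (ℓ=3): μ^(1)=18; μ^(2)=1/2; μ^(3)=-7

((0, 1, 0); (0, 3, 3); (3, 0, 0))


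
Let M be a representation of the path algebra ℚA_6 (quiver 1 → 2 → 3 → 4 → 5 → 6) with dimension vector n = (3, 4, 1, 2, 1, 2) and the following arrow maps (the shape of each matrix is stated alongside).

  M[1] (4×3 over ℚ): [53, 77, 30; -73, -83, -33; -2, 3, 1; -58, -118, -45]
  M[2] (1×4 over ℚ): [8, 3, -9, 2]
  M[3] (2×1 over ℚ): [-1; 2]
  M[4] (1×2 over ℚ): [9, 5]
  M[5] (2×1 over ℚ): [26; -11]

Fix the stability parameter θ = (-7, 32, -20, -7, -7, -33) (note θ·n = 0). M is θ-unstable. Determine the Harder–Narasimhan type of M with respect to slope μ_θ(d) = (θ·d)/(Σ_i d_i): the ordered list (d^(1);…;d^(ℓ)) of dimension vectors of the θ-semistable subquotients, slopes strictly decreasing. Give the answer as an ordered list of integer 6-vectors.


Interval decomposition of M: I[1,2]^2, I[1,6], I[2,2], I[4,4], I[6,6].
HN type (ℓ=3): μ^(1)=32; μ^(2)=-7; μ^(3)=-33

((0, 3, 0, 0, 0, 0); (3, 1, 1, 2, 1, 1); (0, 0, 0, 0, 0, 1))


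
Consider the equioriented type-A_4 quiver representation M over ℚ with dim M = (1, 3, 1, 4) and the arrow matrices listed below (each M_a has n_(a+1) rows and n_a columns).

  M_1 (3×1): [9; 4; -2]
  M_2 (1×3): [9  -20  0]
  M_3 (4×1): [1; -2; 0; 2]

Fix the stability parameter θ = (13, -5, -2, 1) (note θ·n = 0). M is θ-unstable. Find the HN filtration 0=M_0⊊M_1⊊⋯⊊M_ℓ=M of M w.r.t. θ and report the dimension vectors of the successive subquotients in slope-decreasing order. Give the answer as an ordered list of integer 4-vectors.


Via rank(M_{q-1}∘⋯∘M_p): M ≅ I[1,4], I[2,2]^2, I[4,4]^3.
μ_θ-semistable layers: μ^(1)=7/4; μ^(2)=1; μ^(3)=-5

((1, 1, 1, 1); (0, 0, 0, 3); (0, 2, 0, 0))


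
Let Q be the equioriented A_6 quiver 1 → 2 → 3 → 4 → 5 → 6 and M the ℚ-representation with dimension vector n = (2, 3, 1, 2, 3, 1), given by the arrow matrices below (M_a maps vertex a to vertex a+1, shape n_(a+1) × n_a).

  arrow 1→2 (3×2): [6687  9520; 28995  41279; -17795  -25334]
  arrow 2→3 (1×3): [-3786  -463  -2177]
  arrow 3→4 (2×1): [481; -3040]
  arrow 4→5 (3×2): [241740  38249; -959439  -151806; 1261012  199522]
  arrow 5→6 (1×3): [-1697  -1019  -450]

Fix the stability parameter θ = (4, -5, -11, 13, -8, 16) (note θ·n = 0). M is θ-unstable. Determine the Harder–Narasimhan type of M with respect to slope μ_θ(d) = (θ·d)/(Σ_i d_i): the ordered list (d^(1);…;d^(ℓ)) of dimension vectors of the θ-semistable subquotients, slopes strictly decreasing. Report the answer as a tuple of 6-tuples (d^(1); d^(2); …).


Via rank(M_{q-1}∘⋯∘M_p): M ≅ I[1,2], I[1,6], I[2,2], I[4,5], I[5,5].
μ_θ-semistable layers: μ^(1)=16; μ^(2)=5/2; μ^(3)=-1/2; μ^(4)=-4; μ^(5)=-5; μ^(6)=-8

((0, 0, 0, 0, 0, 1); (0, 0, 0, 2, 2, 0); (1, 1, 0, 0, 0, 0); (1, 1, 1, 0, 0, 0); (0, 1, 0, 0, 0, 0); (0, 0, 0, 0, 1, 0))


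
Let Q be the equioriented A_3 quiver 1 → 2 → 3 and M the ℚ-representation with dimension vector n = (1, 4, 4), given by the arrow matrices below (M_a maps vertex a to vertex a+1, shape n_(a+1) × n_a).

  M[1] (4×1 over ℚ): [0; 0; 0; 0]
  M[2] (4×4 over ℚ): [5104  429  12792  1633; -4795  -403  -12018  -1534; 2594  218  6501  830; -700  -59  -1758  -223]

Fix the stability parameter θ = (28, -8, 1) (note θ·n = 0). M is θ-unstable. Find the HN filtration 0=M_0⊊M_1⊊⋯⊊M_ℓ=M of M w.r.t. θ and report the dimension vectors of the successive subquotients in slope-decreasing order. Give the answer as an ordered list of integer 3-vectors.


Via rank(M_{q-1}∘⋯∘M_p): M ≅ I[1,1], I[2,2], I[2,3]^3, I[3,3].
μ_θ-semistable layers: μ^(1)=28; μ^(2)=1; μ^(3)=-8

((1, 0, 0); (0, 0, 4); (0, 4, 0))


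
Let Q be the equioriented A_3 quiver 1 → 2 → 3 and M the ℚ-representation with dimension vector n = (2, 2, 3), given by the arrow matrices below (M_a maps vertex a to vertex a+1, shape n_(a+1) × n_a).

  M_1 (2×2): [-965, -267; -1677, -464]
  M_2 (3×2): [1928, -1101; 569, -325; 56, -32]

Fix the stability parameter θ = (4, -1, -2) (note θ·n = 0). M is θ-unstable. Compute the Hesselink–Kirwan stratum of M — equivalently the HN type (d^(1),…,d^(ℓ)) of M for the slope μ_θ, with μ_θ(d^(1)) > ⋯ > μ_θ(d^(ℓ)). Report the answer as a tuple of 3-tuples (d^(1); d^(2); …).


Interval decomposition of M: I[1,3]^2, I[3,3].
HN type (ℓ=2): μ^(1)=1/3; μ^(2)=-2

((2, 2, 2); (0, 0, 1))


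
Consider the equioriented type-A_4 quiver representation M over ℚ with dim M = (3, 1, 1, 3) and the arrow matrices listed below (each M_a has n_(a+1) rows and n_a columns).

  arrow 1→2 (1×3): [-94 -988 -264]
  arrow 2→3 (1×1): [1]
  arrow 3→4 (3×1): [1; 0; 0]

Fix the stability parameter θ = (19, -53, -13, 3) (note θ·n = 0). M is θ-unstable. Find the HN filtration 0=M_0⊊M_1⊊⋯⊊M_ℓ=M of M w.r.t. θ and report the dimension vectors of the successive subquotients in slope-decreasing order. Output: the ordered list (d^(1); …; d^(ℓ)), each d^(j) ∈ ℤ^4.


Barcode: M ≅ I[1,1]^2, I[1,4], I[4,4]^2. HN layers by μ_θ (4 steps, strictly decreasing):
  μ^(1)=19; μ^(2)=3; μ^(3)=-13; μ^(4)=-17

((2, 0, 0, 0); (0, 0, 0, 3); (0, 0, 1, 0); (1, 1, 0, 0))


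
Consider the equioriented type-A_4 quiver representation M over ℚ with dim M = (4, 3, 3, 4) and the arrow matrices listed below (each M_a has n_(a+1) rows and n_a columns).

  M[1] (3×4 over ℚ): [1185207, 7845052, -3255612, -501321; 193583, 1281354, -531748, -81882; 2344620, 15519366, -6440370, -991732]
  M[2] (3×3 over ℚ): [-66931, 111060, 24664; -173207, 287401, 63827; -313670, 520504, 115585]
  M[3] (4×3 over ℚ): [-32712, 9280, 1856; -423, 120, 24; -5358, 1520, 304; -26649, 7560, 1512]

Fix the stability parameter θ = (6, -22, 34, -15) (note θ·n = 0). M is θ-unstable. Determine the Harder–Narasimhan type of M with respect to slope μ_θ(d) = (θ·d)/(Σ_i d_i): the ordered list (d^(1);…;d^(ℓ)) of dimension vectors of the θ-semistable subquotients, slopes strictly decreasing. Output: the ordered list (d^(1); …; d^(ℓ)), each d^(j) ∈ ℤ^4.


Interval decomposition of M: I[1,1], I[1,3]^2, I[1,4], I[4,4]^3.
HN type (ℓ=5): μ^(1)=34; μ^(2)=19/2; μ^(3)=6; μ^(4)=-8; μ^(5)=-15

((0, 0, 2, 0); (0, 0, 1, 1); (1, 0, 0, 0); (3, 3, 0, 0); (0, 0, 0, 3))


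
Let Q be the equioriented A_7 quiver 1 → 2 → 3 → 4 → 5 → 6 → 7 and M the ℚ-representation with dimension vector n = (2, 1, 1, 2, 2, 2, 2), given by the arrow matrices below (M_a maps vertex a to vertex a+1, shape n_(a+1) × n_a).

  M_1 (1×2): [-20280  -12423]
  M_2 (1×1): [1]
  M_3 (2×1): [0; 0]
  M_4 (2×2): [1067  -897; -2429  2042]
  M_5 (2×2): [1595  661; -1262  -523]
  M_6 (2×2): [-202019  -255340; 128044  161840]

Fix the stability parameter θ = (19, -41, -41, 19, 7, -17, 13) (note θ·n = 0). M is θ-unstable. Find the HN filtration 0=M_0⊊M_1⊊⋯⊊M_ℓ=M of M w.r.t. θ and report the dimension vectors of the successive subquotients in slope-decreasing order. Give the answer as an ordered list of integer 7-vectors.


Interval decomposition of M: I[1,1], I[1,3], I[4,6], I[4,7], I[7,7].
HN type (ℓ=4): μ^(1)=19; μ^(2)=13; μ^(3)=3; μ^(4)=-21

((1, 0, 0, 0, 0, 0, 0); (0, 0, 0, 0, 0, 0, 2); (0, 0, 0, 2, 2, 2, 0); (1, 1, 1, 0, 0, 0, 0))


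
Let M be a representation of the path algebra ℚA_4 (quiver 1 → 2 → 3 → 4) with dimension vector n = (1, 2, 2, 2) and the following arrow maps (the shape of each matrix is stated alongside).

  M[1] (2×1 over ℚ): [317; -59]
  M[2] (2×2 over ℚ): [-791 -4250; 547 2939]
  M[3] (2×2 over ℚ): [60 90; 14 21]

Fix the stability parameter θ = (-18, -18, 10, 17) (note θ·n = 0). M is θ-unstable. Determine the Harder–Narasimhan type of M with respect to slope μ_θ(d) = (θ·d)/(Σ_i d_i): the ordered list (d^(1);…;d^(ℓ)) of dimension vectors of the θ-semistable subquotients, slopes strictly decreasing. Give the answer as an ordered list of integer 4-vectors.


Via rank(M_{q-1}∘⋯∘M_p): M ≅ I[1,3], I[2,4], I[4,4].
μ_θ-semistable layers: μ^(1)=17; μ^(2)=10; μ^(3)=-18

((0, 0, 0, 2); (0, 0, 2, 0); (1, 2, 0, 0))


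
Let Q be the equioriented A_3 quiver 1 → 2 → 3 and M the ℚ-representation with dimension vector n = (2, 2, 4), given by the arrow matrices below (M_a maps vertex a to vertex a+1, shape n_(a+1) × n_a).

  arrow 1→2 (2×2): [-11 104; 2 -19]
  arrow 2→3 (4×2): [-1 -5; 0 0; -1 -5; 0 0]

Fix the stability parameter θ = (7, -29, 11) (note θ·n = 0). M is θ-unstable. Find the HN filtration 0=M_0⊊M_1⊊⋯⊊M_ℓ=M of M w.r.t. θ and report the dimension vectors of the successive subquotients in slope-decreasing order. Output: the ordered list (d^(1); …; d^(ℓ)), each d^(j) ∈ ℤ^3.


Barcode: M ≅ I[1,2], I[1,3], I[3,3]^3. HN layers by μ_θ (2 steps, strictly decreasing):
  μ^(1)=11; μ^(2)=-11

((0, 0, 4); (2, 2, 0))


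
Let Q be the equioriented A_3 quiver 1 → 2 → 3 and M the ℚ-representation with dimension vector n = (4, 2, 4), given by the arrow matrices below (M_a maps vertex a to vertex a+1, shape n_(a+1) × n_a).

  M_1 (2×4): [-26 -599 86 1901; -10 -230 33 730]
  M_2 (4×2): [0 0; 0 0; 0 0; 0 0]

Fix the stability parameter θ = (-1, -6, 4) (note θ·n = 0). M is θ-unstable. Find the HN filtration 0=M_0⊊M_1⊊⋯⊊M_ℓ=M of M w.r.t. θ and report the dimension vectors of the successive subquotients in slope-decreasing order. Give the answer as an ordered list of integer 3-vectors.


Barcode: M ≅ I[1,1]^2, I[1,2]^2, I[3,3]^4. HN layers by μ_θ (3 steps, strictly decreasing):
  μ^(1)=4; μ^(2)=-1; μ^(3)=-7/2

((0, 0, 4); (2, 0, 0); (2, 2, 0))


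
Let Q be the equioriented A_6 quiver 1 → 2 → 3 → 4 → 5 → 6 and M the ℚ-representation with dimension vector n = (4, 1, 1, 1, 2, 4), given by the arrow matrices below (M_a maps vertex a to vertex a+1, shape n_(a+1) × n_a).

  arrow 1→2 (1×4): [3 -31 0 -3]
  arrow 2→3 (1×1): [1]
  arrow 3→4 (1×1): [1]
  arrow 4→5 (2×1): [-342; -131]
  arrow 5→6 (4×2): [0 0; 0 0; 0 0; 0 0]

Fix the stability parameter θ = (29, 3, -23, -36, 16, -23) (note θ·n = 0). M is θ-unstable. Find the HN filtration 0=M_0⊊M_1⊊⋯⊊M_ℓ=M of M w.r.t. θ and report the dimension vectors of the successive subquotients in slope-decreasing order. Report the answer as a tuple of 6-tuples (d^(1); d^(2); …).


Via rank(M_{q-1}∘⋯∘M_p): M ≅ I[1,1]^3, I[1,5], I[5,5], I[6,6]^4.
μ_θ-semistable layers: μ^(1)=29; μ^(2)=16; μ^(3)=-27/4; μ^(4)=-23

((3, 0, 0, 0, 0, 0); (0, 0, 0, 0, 2, 0); (1, 1, 1, 1, 0, 0); (0, 0, 0, 0, 0, 4))


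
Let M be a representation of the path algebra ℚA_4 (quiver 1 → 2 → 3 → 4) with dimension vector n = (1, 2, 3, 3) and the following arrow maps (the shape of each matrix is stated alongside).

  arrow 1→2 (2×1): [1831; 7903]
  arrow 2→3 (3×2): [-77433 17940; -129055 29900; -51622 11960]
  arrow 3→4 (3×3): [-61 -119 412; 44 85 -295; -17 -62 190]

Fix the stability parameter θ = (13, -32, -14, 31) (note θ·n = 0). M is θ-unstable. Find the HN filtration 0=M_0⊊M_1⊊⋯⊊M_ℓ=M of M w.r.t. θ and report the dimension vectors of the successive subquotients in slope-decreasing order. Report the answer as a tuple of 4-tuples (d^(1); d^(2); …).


Interval decomposition of M: I[1,4], I[2,2], I[3,4]^2.
HN type (ℓ=4): μ^(1)=31; μ^(2)=-11; μ^(3)=-14; μ^(4)=-32

((0, 0, 0, 3); (1, 1, 1, 0); (0, 0, 2, 0); (0, 1, 0, 0))


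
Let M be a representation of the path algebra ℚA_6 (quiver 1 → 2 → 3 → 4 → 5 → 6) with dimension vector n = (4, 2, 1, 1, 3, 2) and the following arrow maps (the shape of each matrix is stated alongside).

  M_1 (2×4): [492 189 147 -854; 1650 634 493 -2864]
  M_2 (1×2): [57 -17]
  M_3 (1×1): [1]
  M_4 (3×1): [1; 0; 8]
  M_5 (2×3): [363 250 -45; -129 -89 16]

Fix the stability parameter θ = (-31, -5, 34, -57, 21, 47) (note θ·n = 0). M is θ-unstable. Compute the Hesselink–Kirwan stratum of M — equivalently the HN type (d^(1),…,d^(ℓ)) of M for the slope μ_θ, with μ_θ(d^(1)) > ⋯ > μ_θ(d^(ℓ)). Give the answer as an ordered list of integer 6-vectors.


Barcode: M ≅ I[1,1]^2, I[1,2], I[1,6], I[5,5], I[5,6]. HN layers by μ_θ (5 steps, strictly decreasing):
  μ^(1)=47; μ^(2)=21; μ^(3)=-5; μ^(4)=-28/3; μ^(5)=-31

((0, 0, 0, 0, 0, 2); (0, 0, 0, 0, 3, 0); (0, 1, 0, 0, 0, 0); (0, 1, 1, 1, 0, 0); (4, 0, 0, 0, 0, 0))


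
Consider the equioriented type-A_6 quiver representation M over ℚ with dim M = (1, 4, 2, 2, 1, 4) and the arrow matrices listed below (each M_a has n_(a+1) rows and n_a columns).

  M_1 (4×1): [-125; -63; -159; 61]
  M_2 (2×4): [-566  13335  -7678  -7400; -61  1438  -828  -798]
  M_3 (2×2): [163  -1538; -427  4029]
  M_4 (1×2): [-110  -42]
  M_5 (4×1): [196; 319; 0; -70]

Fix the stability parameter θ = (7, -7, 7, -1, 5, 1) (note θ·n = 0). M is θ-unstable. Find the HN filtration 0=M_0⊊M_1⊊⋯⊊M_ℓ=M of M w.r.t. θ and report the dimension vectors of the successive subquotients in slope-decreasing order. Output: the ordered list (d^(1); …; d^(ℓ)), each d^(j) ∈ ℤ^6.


Interval decomposition of M: I[1,6], I[2,2]^2, I[2,4], I[6,6]^3.
HN type (ℓ=4): μ^(1)=3; μ^(2)=1; μ^(3)=0; μ^(4)=-7

((0, 0, 2, 2, 1, 1); (0, 0, 0, 0, 0, 3); (1, 1, 0, 0, 0, 0); (0, 3, 0, 0, 0, 0))


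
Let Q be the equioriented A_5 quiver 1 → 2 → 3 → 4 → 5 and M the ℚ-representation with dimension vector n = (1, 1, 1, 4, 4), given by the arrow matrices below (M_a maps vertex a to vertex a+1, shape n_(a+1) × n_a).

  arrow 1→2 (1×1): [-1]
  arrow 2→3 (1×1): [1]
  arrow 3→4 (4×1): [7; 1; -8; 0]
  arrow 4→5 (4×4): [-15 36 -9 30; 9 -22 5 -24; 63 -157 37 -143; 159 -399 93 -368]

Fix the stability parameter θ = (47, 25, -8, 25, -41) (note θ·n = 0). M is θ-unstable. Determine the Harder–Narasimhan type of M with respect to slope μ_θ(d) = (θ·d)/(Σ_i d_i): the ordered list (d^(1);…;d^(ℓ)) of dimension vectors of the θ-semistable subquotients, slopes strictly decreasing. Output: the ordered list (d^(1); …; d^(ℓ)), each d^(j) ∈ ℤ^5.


Via rank(M_{q-1}∘⋯∘M_p): M ≅ I[1,5], I[4,5]^3.
μ_θ-semistable layers: μ^(1)=48/5; μ^(2)=-8

((1, 1, 1, 1, 1); (0, 0, 0, 3, 3))


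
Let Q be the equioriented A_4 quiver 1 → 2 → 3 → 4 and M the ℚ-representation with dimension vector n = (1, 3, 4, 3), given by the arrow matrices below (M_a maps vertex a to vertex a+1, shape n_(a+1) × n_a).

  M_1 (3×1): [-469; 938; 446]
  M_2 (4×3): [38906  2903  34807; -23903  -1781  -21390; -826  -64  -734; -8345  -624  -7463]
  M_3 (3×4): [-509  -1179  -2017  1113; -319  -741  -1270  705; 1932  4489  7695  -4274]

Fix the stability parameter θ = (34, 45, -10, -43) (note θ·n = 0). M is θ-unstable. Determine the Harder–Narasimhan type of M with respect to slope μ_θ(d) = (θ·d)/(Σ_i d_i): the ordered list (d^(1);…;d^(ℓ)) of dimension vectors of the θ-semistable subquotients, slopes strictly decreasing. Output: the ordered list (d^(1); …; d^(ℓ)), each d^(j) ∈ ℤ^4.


Via rank(M_{q-1}∘⋯∘M_p): M ≅ I[1,4], I[2,3], I[2,4], I[3,4].
μ_θ-semistable layers: μ^(1)=35/2; μ^(2)=13/2; μ^(3)=-8/3; μ^(4)=-53/2

((0, 1, 1, 0); (1, 1, 1, 1); (0, 1, 1, 1); (0, 0, 1, 1))


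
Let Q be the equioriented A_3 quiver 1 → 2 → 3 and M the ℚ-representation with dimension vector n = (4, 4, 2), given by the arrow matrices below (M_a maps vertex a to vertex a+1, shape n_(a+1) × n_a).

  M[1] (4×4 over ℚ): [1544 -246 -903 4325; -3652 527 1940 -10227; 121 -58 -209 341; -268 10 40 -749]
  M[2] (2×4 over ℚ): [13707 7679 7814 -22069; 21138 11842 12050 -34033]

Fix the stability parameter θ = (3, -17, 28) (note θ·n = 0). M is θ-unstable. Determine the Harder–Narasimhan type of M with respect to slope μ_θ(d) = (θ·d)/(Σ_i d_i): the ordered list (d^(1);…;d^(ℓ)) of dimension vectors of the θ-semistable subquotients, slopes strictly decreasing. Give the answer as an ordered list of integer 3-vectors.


Interval decomposition of M: I[1,2]^2, I[1,3]^2.
HN type (ℓ=2): μ^(1)=28; μ^(2)=-7

((0, 0, 2); (4, 4, 0))


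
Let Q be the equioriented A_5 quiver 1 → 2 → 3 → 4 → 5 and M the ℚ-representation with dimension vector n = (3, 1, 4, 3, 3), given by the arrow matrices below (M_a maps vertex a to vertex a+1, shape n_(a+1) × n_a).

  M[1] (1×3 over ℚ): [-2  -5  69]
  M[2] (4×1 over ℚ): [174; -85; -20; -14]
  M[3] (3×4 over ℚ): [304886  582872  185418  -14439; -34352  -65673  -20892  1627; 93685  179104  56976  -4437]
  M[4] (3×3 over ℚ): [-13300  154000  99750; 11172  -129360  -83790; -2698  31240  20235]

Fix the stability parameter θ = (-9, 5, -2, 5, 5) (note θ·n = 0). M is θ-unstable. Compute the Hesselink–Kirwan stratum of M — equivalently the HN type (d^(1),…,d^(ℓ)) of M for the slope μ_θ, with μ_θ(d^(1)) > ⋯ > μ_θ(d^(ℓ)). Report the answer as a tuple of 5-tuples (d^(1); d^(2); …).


Barcode: M ≅ I[1,1]^2, I[1,4], I[3,3], I[3,4], I[3,5], I[5,5]^2. HN layers by μ_θ (4 steps, strictly decreasing):
  μ^(1)=5; μ^(2)=3/2; μ^(3)=-2; μ^(4)=-9

((0, 0, 0, 3, 3); (0, 1, 1, 0, 0); (0, 0, 3, 0, 0); (3, 0, 0, 0, 0))


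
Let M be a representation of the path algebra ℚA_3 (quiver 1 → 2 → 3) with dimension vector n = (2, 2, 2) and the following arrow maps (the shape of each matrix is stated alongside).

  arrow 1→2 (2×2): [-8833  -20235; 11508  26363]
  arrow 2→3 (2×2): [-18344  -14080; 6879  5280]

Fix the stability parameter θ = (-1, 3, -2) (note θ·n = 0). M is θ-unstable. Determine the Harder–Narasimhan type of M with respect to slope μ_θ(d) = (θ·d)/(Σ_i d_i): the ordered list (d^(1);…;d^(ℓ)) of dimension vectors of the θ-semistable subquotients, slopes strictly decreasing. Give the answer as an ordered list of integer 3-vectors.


Interval decomposition of M: I[1,2], I[1,3], I[3,3].
HN type (ℓ=4): μ^(1)=3; μ^(2)=1/2; μ^(3)=-1; μ^(4)=-2

((0, 1, 0); (0, 1, 1); (2, 0, 0); (0, 0, 1))


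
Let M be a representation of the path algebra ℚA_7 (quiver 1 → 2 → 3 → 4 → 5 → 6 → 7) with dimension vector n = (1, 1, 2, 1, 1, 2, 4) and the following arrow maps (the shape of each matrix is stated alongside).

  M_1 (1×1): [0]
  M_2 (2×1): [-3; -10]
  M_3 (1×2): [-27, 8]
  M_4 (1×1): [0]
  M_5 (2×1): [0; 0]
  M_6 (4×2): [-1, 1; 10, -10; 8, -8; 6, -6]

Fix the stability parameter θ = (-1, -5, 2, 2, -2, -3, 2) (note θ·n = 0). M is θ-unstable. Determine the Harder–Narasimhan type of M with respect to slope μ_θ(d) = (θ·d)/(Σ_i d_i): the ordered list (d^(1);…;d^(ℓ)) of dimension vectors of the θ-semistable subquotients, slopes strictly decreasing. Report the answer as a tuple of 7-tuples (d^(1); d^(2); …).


Interval decomposition of M: I[1,1], I[2,4], I[3,3], I[5,5], I[6,6], I[6,7], I[7,7]^3.
HN type (ℓ=5): μ^(1)=2; μ^(2)=-1; μ^(3)=-2; μ^(4)=-3; μ^(5)=-5

((0, 0, 2, 1, 0, 0, 4); (1, 0, 0, 0, 0, 0, 0); (0, 0, 0, 0, 1, 0, 0); (0, 0, 0, 0, 0, 2, 0); (0, 1, 0, 0, 0, 0, 0))


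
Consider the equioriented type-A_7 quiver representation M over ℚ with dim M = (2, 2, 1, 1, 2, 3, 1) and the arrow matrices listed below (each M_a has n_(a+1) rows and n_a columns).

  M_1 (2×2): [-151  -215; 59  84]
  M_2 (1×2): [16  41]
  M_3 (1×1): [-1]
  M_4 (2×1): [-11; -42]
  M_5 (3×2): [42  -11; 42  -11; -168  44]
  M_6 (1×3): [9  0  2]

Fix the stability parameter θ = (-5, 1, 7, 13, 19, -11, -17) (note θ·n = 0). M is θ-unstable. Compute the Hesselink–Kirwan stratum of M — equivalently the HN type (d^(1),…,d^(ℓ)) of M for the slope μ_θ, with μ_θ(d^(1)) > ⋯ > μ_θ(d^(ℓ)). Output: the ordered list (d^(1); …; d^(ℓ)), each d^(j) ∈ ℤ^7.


Barcode: M ≅ I[1,2], I[1,5], I[5,7], I[6,6]^2. HN layers by μ_θ (7 steps, strictly decreasing):
  μ^(1)=19; μ^(2)=13; μ^(3)=7; μ^(4)=1; μ^(5)=-3; μ^(6)=-5; μ^(7)=-11

((0, 0, 0, 0, 1, 0, 0); (0, 0, 0, 1, 0, 0, 0); (0, 0, 1, 0, 0, 0, 0); (0, 2, 0, 0, 0, 0, 0); (0, 0, 0, 0, 1, 1, 1); (2, 0, 0, 0, 0, 0, 0); (0, 0, 0, 0, 0, 2, 0))


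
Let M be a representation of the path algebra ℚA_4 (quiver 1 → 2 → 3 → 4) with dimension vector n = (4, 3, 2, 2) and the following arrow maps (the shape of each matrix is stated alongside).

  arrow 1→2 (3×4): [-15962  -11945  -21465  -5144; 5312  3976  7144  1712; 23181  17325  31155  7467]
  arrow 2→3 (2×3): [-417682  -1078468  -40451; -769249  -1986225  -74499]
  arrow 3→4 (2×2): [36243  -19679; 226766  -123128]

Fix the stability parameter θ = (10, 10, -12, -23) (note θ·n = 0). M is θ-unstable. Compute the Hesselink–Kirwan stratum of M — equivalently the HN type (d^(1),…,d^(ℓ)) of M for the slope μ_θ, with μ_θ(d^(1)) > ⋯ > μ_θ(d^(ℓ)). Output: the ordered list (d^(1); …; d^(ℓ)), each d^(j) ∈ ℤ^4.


Interval decomposition of M: I[1,1]^2, I[1,4]^2, I[2,2].
HN type (ℓ=2): μ^(1)=10; μ^(2)=-15/4

((2, 1, 0, 0); (2, 2, 2, 2))


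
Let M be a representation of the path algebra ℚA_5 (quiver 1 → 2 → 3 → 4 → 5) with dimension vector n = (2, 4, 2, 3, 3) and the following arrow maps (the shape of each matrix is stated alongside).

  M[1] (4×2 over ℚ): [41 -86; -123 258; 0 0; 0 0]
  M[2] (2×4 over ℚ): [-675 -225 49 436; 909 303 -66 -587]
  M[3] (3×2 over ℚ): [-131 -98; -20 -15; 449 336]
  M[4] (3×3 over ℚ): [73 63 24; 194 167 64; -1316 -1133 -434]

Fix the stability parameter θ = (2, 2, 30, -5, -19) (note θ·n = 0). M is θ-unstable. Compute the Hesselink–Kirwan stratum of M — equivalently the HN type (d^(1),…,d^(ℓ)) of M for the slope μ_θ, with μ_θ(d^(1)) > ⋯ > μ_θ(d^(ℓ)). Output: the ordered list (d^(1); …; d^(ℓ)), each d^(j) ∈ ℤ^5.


Via rank(M_{q-1}∘⋯∘M_p): M ≅ I[1,1], I[1,2], I[2,2], I[2,5]^2, I[4,5].
μ_θ-semistable layers: μ^(1)=2; μ^(2)=-12

((2, 4, 2, 2, 2); (0, 0, 0, 1, 1))


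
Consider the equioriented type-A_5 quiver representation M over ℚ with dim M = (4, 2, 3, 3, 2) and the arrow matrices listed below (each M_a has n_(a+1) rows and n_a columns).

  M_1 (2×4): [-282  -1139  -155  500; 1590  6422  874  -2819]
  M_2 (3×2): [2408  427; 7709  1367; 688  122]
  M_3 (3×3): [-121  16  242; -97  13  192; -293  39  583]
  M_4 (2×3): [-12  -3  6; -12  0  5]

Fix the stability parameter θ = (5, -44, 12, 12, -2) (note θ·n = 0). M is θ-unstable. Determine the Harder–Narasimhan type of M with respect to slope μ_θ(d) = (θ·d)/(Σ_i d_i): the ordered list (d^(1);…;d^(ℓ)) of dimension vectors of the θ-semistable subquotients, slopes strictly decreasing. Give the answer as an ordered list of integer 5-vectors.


Via rank(M_{q-1}∘⋯∘M_p): M ≅ I[1,1]^2, I[1,4], I[1,5], I[3,5].
μ_θ-semistable layers: μ^(1)=12; μ^(2)=22/3; μ^(3)=5; μ^(4)=-39/2

((0, 0, 1, 1, 0); (0, 0, 2, 2, 2); (2, 0, 0, 0, 0); (2, 2, 0, 0, 0))


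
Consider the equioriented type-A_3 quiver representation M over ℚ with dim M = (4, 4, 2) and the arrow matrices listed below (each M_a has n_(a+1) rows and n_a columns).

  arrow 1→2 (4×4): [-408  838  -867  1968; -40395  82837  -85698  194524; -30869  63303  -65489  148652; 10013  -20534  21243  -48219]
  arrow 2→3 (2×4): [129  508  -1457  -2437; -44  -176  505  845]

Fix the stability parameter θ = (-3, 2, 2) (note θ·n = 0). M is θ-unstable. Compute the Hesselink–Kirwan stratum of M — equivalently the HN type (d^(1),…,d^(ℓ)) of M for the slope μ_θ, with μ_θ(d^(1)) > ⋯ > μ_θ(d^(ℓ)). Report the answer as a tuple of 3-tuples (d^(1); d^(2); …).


Interval decomposition of M: I[1,2]^2, I[1,3]^2.
HN type (ℓ=2): μ^(1)=2; μ^(2)=-3

((0, 4, 2); (4, 0, 0))


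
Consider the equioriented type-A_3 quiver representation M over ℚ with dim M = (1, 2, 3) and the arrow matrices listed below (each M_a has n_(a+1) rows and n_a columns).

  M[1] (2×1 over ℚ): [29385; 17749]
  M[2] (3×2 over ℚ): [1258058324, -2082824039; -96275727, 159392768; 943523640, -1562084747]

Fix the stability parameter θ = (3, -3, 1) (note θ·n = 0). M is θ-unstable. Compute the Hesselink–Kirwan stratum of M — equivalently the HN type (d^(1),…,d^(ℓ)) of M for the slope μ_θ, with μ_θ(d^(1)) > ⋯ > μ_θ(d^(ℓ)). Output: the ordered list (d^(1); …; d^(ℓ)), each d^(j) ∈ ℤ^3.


Via rank(M_{q-1}∘⋯∘M_p): M ≅ I[1,3], I[2,3], I[3,3].
μ_θ-semistable layers: μ^(1)=1; μ^(2)=0; μ^(3)=-3

((0, 0, 3); (1, 1, 0); (0, 1, 0))


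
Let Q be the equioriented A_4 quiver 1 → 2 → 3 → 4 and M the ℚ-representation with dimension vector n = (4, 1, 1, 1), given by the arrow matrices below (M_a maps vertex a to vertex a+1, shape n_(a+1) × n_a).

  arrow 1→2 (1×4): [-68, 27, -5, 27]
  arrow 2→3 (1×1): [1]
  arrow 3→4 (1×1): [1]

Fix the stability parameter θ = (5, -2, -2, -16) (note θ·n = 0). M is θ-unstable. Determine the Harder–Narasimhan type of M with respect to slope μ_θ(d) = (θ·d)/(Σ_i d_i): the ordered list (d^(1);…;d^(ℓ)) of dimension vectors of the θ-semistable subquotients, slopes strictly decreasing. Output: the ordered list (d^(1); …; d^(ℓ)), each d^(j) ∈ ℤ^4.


Via rank(M_{q-1}∘⋯∘M_p): M ≅ I[1,1]^3, I[1,4].
μ_θ-semistable layers: μ^(1)=5; μ^(2)=-15/4

((3, 0, 0, 0); (1, 1, 1, 1))


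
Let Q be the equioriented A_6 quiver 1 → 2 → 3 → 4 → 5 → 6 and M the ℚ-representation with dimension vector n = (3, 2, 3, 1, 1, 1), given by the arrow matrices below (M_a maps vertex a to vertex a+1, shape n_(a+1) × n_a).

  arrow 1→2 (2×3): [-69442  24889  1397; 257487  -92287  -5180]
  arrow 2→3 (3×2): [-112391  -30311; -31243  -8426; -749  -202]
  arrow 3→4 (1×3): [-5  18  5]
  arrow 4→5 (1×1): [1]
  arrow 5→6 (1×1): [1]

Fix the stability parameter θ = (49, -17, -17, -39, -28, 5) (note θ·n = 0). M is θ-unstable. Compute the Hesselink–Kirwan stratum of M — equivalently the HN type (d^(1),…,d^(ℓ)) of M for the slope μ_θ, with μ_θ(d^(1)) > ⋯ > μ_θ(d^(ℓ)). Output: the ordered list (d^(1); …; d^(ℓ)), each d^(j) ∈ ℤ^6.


Via rank(M_{q-1}∘⋯∘M_p): M ≅ I[1,1], I[1,3], I[1,6], I[3,3].
μ_θ-semistable layers: μ^(1)=49; μ^(2)=5; μ^(3)=-52/5; μ^(4)=-17

((1, 0, 0, 0, 0, 0); (1, 1, 1, 0, 0, 1); (1, 1, 1, 1, 1, 0); (0, 0, 1, 0, 0, 0))


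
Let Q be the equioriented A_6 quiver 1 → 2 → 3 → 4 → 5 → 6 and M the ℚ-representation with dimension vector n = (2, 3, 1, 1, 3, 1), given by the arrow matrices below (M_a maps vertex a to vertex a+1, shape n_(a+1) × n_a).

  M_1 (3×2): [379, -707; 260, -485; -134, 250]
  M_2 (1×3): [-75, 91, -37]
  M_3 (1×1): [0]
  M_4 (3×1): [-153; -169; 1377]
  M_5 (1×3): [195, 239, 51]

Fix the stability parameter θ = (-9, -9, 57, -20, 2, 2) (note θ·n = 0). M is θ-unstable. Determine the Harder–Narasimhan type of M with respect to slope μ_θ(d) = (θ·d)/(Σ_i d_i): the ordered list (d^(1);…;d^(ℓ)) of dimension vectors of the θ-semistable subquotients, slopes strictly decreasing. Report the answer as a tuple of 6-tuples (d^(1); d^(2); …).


Via rank(M_{q-1}∘⋯∘M_p): M ≅ I[1,2], I[1,3], I[2,2], I[4,6], I[5,5]^2.
μ_θ-semistable layers: μ^(1)=57; μ^(2)=2; μ^(3)=-9; μ^(4)=-20

((0, 0, 1, 0, 0, 0); (0, 0, 0, 0, 3, 1); (2, 3, 0, 0, 0, 0); (0, 0, 0, 1, 0, 0))


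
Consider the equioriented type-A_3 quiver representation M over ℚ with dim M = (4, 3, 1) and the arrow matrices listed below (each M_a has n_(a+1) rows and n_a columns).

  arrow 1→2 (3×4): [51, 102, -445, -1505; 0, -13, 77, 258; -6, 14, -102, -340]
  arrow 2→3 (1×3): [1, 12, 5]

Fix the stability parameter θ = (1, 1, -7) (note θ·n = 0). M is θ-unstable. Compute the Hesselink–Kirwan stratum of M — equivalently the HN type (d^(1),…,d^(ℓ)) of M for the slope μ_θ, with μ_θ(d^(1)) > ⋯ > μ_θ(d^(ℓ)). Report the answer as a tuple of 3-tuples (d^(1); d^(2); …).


Barcode: M ≅ I[1,1], I[1,2]^2, I[1,3]. HN layers by μ_θ (2 steps, strictly decreasing):
  μ^(1)=1; μ^(2)=-5/3

((3, 2, 0); (1, 1, 1))


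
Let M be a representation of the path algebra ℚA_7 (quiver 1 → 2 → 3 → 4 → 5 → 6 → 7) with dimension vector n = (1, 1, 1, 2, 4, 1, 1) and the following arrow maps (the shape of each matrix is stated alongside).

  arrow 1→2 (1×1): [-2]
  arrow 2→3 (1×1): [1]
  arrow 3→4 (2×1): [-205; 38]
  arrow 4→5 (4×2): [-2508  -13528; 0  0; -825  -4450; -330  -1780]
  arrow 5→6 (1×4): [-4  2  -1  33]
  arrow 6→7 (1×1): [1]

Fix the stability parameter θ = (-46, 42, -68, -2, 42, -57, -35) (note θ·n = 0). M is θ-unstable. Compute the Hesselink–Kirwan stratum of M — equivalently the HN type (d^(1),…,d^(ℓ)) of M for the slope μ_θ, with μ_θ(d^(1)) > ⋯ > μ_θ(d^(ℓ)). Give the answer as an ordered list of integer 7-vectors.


Via rank(M_{q-1}∘⋯∘M_p): M ≅ I[1,7], I[4,4], I[5,5]^3.
μ_θ-semistable layers: μ^(1)=42; μ^(2)=-2; μ^(3)=-13; μ^(4)=-46

((0, 0, 0, 0, 3, 0, 0); (0, 0, 0, 1, 0, 0, 0); (0, 1, 1, 1, 1, 1, 1); (1, 0, 0, 0, 0, 0, 0))


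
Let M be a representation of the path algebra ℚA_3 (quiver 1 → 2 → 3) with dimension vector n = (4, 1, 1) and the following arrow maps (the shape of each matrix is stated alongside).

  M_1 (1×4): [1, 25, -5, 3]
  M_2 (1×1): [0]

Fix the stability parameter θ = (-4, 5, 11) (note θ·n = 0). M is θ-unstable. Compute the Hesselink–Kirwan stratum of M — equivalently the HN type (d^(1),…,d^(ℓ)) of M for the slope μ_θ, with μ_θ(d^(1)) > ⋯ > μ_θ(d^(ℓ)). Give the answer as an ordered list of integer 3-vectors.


Barcode: M ≅ I[1,1]^3, I[1,2], I[3,3]. HN layers by μ_θ (3 steps, strictly decreasing):
  μ^(1)=11; μ^(2)=5; μ^(3)=-4

((0, 0, 1); (0, 1, 0); (4, 0, 0))


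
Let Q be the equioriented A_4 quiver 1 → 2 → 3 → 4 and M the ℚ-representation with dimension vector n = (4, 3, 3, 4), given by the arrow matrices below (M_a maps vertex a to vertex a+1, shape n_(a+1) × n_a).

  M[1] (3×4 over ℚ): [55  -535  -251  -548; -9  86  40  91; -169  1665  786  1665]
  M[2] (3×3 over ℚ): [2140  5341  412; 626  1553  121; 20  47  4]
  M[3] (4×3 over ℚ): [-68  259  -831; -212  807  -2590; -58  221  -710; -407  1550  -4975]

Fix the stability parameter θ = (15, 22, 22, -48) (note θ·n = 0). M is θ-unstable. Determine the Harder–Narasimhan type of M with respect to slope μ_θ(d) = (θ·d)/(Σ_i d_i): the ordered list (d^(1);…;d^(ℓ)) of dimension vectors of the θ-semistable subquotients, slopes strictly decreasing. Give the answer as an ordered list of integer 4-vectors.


Via rank(M_{q-1}∘⋯∘M_p): M ≅ I[1,1], I[1,2], I[1,4]^2, I[3,4], I[4,4].
μ_θ-semistable layers: μ^(1)=22; μ^(2)=15; μ^(3)=11/4; μ^(4)=-13; μ^(5)=-48

((0, 1, 0, 0); (2, 0, 0, 0); (2, 2, 2, 2); (0, 0, 1, 1); (0, 0, 0, 1))


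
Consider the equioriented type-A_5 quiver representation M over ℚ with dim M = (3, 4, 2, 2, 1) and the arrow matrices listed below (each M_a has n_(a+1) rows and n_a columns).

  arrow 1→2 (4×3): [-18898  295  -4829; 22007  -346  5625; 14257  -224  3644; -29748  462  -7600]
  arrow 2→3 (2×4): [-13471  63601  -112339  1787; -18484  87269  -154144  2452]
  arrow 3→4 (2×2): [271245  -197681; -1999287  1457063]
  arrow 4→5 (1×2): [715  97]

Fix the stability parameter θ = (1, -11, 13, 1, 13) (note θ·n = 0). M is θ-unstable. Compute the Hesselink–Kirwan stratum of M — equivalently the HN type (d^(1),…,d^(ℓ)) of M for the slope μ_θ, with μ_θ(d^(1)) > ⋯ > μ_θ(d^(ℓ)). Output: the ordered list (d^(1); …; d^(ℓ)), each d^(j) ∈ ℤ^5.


Via rank(M_{q-1}∘⋯∘M_p): M ≅ I[1,2], I[1,4], I[1,5], I[2,2].
μ_θ-semistable layers: μ^(1)=13; μ^(2)=7; μ^(3)=-5; μ^(4)=-11

((0, 0, 0, 0, 1); (0, 0, 2, 2, 0); (3, 3, 0, 0, 0); (0, 1, 0, 0, 0))
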